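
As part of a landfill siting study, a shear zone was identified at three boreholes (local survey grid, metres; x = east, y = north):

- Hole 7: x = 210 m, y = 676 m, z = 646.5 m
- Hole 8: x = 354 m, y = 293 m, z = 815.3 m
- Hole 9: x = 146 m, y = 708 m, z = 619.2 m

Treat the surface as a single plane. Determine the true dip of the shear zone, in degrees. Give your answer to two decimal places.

Two edge vectors: Hole 7→Hole 8 = (144, -383, 168.8), Hole 7→Hole 9 = (-64, 32, -27.3).
Normal n = (Hole 7→Hole 8) × (Hole 7→Hole 9) = (5054.3, -6872, -19904).
So ∂z/∂x = −n_x/n_z = 0.25393 and ∂z/∂y = −n_y/n_z = −0.34526.
Gradient magnitude |∇z| = √(a² + b²) = √(0.06448 + 0.11920) = 0.42858.
True dip = arctan(0.42858) = 23.20°, dipping toward NW (azimuth ≈ 324°).

23.20°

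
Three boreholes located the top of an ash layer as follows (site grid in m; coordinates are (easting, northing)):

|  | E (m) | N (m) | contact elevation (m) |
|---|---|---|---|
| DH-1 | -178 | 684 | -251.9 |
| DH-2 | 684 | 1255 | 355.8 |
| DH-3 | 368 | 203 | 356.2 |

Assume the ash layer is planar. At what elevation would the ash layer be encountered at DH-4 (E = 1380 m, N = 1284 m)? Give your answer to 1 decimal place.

960.9 m

Two edge vectors: DH-1→DH-2 = (862, 571, 607.7), DH-1→DH-3 = (546, -481, 608.1).
Normal n = (DH-1→DH-2) × (DH-1→DH-3) = (639528.8, -192378, -726388).
So ∂z/∂E = −n_x/n_z = 0.880423 and ∂z/∂N = −n_y/n_z = −0.264842.
Intercept c from DH-1: -251.9 + 156.72 + 181.15 = 85.97.
At (1380, 1284): z = 1215.0 − 340.1 + 85.97 = 960.9 m.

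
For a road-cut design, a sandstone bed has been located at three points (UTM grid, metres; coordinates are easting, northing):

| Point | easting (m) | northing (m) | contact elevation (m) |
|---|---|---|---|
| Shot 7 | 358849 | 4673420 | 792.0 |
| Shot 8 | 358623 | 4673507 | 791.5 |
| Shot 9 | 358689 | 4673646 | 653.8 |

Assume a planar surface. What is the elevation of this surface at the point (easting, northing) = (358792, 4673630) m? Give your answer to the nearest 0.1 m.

Two edge vectors: Shot 7→Shot 8 = (-226, 87, -0.5), Shot 7→Shot 9 = (-160, 226, -138.2).
Normal n = (Shot 7→Shot 8) × (Shot 7→Shot 9) = (-11910.4, -31153.2, -37156).
So ∂z/∂easting = −n_x/n_z = −0.320551190 and ∂z/∂northing = −n_y/n_z = −0.838443320.
Intercept c from Shot 7: 792 + 115029.47 + 3918397.78 = 4034219.25.
At (358792, 4673630): z = −115011.2 − 3918573.9 + 4034219.25 = 634.2 m.

634.2 m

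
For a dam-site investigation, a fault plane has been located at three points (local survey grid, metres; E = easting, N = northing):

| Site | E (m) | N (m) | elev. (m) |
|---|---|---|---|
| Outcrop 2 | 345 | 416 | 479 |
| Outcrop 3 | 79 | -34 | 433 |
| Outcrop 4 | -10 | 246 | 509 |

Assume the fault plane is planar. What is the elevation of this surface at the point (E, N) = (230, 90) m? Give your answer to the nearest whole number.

431 m

Let the plane be z = a·E + b·N + c.
Outcrop 3−Outcrop 2: −266a − 450b = −46;  Outcrop 4−Outcrop 2: −355a − 170b = 30.
Solving gives a = −0.18615, b = 0.21226.
Then c = 479 − a·345 − b·416 = 454.92.
At (230, 90): z = −42.8 + 19.1 + 454.92 = 431.2 m.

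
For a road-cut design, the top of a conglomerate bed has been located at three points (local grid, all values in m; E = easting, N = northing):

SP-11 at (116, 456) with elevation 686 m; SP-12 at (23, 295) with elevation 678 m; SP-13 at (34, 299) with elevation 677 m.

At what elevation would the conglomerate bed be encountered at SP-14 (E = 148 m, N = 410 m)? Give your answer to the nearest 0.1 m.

675.6 m

Two edge vectors: SP-11→SP-12 = (-93, -161, -8), SP-11→SP-13 = (-82, -157, -9).
Normal n = (SP-11→SP-12) × (SP-11→SP-13) = (193, -181, 1399).
So ∂z/∂E = −n_x/n_z = −0.13796 and ∂z/∂N = −n_y/n_z = 0.12938.
Intercept c from SP-11: 686 + 16.00 − 59.00 = 643.01.
At (148, 410): z = −20.4 + 53.0 + 643.01 = 675.6 m.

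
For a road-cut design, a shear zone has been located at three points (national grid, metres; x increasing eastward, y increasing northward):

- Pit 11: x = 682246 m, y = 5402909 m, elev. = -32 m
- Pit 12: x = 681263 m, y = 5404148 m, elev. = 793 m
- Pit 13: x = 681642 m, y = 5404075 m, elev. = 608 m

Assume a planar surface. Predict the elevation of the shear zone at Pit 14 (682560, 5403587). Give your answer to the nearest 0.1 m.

Two edge vectors: Pit 11→Pit 12 = (-983, 1239, 825), Pit 11→Pit 13 = (-604, 1166, 640).
Normal n = (Pit 11→Pit 12) × (Pit 11→Pit 13) = (-168990, 130820, -397822).
So ∂z/∂x = −n_x/n_z = −0.424787970 and ∂z/∂y = −n_y/n_z = 0.328840537.
Intercept c from Pit 11: -32 + 289809.89 − 1776695.50 = −1486917.60.
At (682560, 5403587): z = −289943.3 + 1776918.4 − 1486917.60 = 57.6 m.

57.6 m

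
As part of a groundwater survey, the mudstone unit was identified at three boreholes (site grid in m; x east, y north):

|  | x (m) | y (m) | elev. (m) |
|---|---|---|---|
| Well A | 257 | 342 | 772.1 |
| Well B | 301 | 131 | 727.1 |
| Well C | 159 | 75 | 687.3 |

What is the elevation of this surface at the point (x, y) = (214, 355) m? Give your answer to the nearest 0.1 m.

Let the plane be z = a·x + b·y + c.
Well B−Well A: 44a − 211b = −45;  Well C−Well A: −98a − 267b = −84.8.
Solving gives a = 0.18127, b = 0.25107.
Then c = 772.1 − a·257 − b·342 = 639.65.
At (214, 355): z = 38.8 + 89.1 + 639.65 = 767.6 m.

767.6 m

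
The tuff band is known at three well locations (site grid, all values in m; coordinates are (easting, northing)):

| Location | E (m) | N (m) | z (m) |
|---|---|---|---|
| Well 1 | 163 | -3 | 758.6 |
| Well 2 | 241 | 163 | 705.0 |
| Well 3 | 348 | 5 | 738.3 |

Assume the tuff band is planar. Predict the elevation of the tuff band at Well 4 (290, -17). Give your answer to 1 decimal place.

750.1 m

Two edge vectors: Well 1→Well 2 = (78, 166, -53.6), Well 1→Well 3 = (185, 8, -20.3).
Normal n = (Well 1→Well 2) × (Well 1→Well 3) = (-2941, -8332.6, -30086).
So ∂z/∂E = −n_x/n_z = −0.09775 and ∂z/∂N = −n_y/n_z = −0.27696.
Intercept c from Well 1: 758.6 + 15.93 − 0.83 = 773.70.
At (290, -17): z = −28.3 + 4.7 + 773.70 = 750.1 m.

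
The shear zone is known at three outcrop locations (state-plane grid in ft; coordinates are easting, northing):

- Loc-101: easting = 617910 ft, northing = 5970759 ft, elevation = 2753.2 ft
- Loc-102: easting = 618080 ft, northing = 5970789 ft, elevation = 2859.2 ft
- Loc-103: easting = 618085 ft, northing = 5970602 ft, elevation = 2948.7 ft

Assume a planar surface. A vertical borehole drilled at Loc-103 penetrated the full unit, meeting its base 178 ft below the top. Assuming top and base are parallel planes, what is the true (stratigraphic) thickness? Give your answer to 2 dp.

Let the plane be z = a·easting + b·northing + c.
Loc-102−Loc-101: 170a + 30b = 106;  Loc-103−Loc-101: 175a − 157b = 195.5.
Solving gives a = 0.70466, b = −0.45977.
|∇z| = √(a²+b²) = 0.84139, so dip δ = arctan(0.84139) = 40.08°.
True thickness = vertical thickness × cos δ = 178 × cos 40.08° = 136.20 ft.

136.20 ft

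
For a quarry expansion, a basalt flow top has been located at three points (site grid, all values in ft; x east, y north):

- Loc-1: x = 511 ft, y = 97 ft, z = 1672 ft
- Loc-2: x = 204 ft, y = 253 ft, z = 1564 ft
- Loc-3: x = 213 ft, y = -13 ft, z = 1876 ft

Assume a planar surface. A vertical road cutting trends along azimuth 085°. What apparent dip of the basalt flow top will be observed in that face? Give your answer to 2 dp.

19.32°

Let the plane be z = a·x + b·y + c.
Loc-2−Loc-1: −307a + 156b = −108;  Loc-3−Loc-1: −298a − 110b = 204.
Solving gives a = −0.24850, b = −1.18134.
Unit vector along 085° is (sin 85°, cos 85°) = (0.9962, 0.0872).
Slope in that direction = a·(0.9962) + b·(0.0872) = −0.35051.
Apparent dip = arctan|0.35051| = 19.32° (true dip is 50.4°, so apparent ≤ true as expected).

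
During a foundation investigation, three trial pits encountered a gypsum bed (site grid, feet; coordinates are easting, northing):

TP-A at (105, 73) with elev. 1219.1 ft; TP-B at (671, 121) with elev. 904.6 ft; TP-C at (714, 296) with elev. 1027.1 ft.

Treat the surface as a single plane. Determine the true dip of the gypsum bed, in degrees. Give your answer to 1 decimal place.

46.7°

Let the plane be z = a·easting + b·northing + c.
TP-B−TP-A: 566a + 48b = −314.5;  TP-C−TP-A: 609a + 223b = −192.
Solving gives a = −0.62811, b = 0.85433.
Gradient magnitude |∇z| = √(a² + b²) = √(0.39452 + 0.72989) = 1.06038.
True dip = arctan(1.06038) = 46.7°, dipping toward SE (azimuth ≈ 144°).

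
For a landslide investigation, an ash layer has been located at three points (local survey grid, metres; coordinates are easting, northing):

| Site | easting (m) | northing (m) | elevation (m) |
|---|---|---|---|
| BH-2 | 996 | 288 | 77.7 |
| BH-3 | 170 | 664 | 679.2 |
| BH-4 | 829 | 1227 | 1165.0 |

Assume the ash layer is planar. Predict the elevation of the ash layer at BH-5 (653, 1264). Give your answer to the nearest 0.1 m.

1244.9 m

Let the plane be z = a·easting + b·northing + c.
BH-3−BH-2: −826a + 376b = 601.5;  BH-4−BH-2: −167a + 939b = 1087.3.
Solving gives a = −0.218826, b = 1.119016.
Then c = 77.7 − a·996 − b·288 = −26.63.
At (653, 1264): z = −142.9 + 1414.4 − 26.63 = 1244.9 m.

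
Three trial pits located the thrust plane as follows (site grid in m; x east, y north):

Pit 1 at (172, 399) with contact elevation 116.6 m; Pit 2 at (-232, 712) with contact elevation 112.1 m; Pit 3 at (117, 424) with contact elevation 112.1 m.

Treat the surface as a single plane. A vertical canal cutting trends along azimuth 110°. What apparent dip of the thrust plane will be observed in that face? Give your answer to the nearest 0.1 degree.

5.5°

Let the plane be z = a·x + b·y + c.
Pit 2−Pit 1: −404a + 313b = −4.5;  Pit 3−Pit 1: −55a + 25b = −4.5.
Solving gives a = 0.18215, b = 0.22073.
Unit vector along 110° is (sin 110°, cos 110°) = (0.9397, -0.3420).
Slope in that direction = a·(0.9397) + b·(-0.3420) = 0.09567.
Apparent dip = arctan|0.09567| = 5.5° (true dip is 16.0°, so apparent ≤ true as expected).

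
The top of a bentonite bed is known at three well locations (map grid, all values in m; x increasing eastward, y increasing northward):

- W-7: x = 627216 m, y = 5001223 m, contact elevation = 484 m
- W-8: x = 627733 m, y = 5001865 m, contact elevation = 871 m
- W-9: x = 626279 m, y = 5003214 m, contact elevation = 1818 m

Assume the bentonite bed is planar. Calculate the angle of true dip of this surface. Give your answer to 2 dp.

32.92°

Two edge vectors: W-7→W-8 = (517, 642, 387), W-7→W-9 = (-937, 1991, 1334).
Normal n = (W-7→W-8) × (W-7→W-9) = (85911, -1052297, 1630901).
So ∂z/∂x = −n_x/n_z = −0.05268 and ∂z/∂y = −n_y/n_z = 0.64522.
Gradient magnitude |∇z| = √(a² + b²) = √(0.00277 + 0.41631) = 0.64737.
True dip = arctan(0.64737) = 32.92°, dipping toward S (azimuth ≈ 175°).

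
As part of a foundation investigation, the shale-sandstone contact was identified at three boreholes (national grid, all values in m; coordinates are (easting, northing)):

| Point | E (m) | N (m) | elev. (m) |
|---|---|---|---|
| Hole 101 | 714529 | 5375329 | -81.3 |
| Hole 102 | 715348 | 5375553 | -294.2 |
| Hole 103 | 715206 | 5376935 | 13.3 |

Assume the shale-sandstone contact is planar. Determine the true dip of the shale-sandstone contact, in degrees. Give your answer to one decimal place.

20.1°

Let the plane be z = a·E + b·N + c.
Hole 102−Hole 101: 819a + 224b = −212.9;  Hole 103−Hole 101: 677a + 1606b = 94.6.
Solving gives a = −0.31204, b = 0.19044.
Gradient magnitude |∇z| = √(a² + b²) = √(0.09737 + 0.03627) = 0.36556.
True dip = arctan(0.36556) = 20.1°, dipping toward ESE (azimuth ≈ 121°).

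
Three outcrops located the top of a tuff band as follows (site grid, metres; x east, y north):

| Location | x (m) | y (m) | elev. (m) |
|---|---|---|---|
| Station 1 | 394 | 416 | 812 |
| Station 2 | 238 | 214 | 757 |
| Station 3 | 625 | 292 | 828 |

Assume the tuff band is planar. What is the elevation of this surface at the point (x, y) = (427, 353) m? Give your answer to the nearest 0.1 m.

Let the plane be z = a·x + b·y + c.
Station 2−Station 1: −156a − 202b = −55;  Station 3−Station 1: 231a − 124b = 16.
Solving gives a = 0.15229, b = 0.15467.
Then c = 812 − a·394 − b·416 = 687.66.
At (427, 353): z = 65.0 + 54.6 + 687.66 = 807.3 m.

807.3 m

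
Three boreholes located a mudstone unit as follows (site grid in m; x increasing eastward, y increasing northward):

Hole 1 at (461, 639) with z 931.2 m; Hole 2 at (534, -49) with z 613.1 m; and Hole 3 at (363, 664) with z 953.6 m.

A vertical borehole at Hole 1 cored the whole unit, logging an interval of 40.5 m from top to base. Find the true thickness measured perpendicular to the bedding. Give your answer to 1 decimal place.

36.7 m

Let the plane be z = a·x + b·y + c.
Hole 2−Hole 1: 73a − 688b = −318.1;  Hole 3−Hole 1: −98a + 25b = 22.4.
Solving gives a = −0.11370, b = 0.45029.
|∇z| = √(a²+b²) = 0.46442, so dip δ = arctan(0.46442) = 24.91°.
True thickness = vertical thickness × cos δ = 40.5 × cos 24.91° = 36.7 m.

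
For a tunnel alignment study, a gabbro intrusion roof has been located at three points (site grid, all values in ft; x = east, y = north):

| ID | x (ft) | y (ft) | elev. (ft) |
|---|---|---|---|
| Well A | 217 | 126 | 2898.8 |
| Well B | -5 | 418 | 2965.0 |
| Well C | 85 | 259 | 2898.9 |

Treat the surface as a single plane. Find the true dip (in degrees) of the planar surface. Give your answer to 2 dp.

53.90°

Two edge vectors: Well A→Well B = (-222, 292, 66.2), Well A→Well C = (-132, 133, 0.1).
Normal n = (Well A→Well B) × (Well A→Well C) = (-8775.4, -8716.2, 9018).
So ∂z/∂x = −n_x/n_z = 0.97310 and ∂z/∂y = −n_y/n_z = 0.96653.
Gradient magnitude |∇z| = √(a² + b²) = √(0.94692 + 0.93419) = 1.37153.
True dip = arctan(1.37153) = 53.90°, dipping toward SW (azimuth ≈ 225°).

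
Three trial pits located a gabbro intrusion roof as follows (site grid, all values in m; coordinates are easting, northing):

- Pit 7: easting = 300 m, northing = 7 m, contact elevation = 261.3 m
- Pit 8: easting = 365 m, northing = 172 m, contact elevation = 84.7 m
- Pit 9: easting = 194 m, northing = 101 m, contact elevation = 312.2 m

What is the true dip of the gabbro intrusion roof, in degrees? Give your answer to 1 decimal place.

Let the plane be z = a·easting + b·northing + c.
Pit 8−Pit 7: 65a + 165b = −176.6;  Pit 9−Pit 7: −106a + 94b = 50.9.
Solving gives a = −1.05928, b = −0.65301.
Gradient magnitude |∇z| = √(a² + b²) = √(1.12206 + 0.42643) = 1.24438.
True dip = arctan(1.24438) = 51.2°, dipping toward ENE (azimuth ≈ 058°).

51.2°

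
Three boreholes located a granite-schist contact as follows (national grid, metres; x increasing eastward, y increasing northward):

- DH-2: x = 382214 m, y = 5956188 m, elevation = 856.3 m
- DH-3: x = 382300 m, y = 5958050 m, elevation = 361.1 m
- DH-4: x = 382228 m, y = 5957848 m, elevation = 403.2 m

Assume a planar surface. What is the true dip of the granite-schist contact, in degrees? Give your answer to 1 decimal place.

18.3°

Two edge vectors: DH-2→DH-3 = (86, 1862, -495.2), DH-2→DH-4 = (14, 1660, -453.1).
Normal n = (DH-2→DH-3) × (DH-2→DH-4) = (-21640.2, 32033.8, 116692).
So ∂z/∂x = −n_x/n_z = 0.18545 and ∂z/∂y = −n_y/n_z = −0.27452.
Gradient magnitude |∇z| = √(a² + b²) = √(0.03439 + 0.07536) = 0.33128.
True dip = arctan(0.33128) = 18.3°, dipping toward NW (azimuth ≈ 326°).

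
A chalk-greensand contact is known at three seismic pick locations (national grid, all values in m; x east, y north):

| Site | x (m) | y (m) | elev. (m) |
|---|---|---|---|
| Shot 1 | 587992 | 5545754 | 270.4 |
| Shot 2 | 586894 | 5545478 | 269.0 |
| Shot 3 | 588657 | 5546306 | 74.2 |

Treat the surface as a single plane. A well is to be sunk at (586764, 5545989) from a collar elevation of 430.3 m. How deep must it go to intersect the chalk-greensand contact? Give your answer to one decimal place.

439.8 m

Let the plane be z = a·x + b·y + c.
Shot 2−Shot 1: −1098a − 276b = −1.4;  Shot 3−Shot 1: 665a + 552b = −196.2.
Solving gives a = 0.129980405, b = −0.512023495.
Then c = 270.4 − a·587992 − b·5545754 = 2763399.31.
At (586764, 5545989): z_contact = 76267.82 − 2839676.67 + 2763399.31 = -9.54 m.
Depth below ground = 430.3 − (-9.54) = 439.8 m.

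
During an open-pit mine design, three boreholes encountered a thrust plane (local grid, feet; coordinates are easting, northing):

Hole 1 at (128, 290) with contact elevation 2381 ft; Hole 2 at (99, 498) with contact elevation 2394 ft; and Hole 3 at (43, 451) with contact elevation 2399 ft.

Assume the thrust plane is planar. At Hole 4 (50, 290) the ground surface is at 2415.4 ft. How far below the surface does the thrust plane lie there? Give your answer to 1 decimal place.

Two edge vectors: Hole 1→Hole 2 = (-29, 208, 13), Hole 1→Hole 3 = (-85, 161, 18).
Normal n = (Hole 1→Hole 2) × (Hole 1→Hole 3) = (1651, -583, 13011).
So ∂z/∂easting = −n_x/n_z = −0.12689 and ∂z/∂northing = −n_y/n_z = 0.04481.
Intercept c from Hole 1: 2381 + 16.24 − 12.99 = 2384.25.
At (50, 290): z_contact = −6.34 + 12.99 + 2384.25 = 2390.90 ft.
Depth below ground = 2415.4 − 2390.90 = 24.5 ft.

24.5 ft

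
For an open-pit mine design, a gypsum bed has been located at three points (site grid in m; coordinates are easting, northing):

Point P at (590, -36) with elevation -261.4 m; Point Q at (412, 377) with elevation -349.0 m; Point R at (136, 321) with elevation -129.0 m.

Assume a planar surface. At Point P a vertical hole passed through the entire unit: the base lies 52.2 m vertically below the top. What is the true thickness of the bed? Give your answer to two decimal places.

39.55 m

Two edge vectors: Point P→Point Q = (-178, 413, -87.6), Point P→Point R = (-454, 357, 132.4).
Normal n = (Point P→Point Q) × (Point P→Point R) = (85954.4, 63337.6, 123956).
So ∂z/∂easting = −n_x/n_z = −0.69343 and ∂z/∂northing = −n_y/n_z = −0.51097.
|∇z| = √(a²+b²) = 0.86135, so dip δ = arctan(0.86135) = 40.74°.
True thickness = vertical thickness × cos δ = 52.2 × cos 40.74° = 39.55 m.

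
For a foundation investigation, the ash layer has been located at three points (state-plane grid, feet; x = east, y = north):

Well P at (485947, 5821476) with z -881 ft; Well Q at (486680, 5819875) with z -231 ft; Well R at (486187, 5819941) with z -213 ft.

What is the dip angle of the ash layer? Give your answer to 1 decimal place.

24.7°

Let the plane be z = a·x + b·y + c.
Well Q−Well P: 733a − 1601b = 650;  Well R−Well P: 240a − 1535b = 668.
Solving gives a = −0.09680, b = −0.45031.
Gradient magnitude |∇z| = √(a² + b²) = √(0.00937 + 0.20278) = 0.46060.
True dip = arctan(0.46060) = 24.7°, dipping toward NNE (azimuth ≈ 012°).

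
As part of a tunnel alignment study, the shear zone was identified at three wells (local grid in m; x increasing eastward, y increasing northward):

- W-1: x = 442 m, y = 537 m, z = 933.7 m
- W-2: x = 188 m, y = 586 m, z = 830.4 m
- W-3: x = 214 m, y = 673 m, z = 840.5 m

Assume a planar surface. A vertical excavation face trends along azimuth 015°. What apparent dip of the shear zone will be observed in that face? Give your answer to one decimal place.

Two edge vectors: W-1→W-2 = (-254, 49, -103.3), W-1→W-3 = (-228, 136, -93.2).
Normal n = (W-1→W-2) × (W-1→W-3) = (9482, -120.4, -23372).
So ∂z/∂x = −n_x/n_z = 0.40570 and ∂z/∂y = −n_y/n_z = −0.00515.
Unit vector along 015° is (sin 15°, cos 15°) = (0.2588, 0.9659).
Slope in that direction = a·(0.2588) + b·(0.9659) = 0.10003.
Apparent dip = arctan|0.10003| = 5.7° (true dip is 22.1°, so apparent ≤ true as expected).

5.7°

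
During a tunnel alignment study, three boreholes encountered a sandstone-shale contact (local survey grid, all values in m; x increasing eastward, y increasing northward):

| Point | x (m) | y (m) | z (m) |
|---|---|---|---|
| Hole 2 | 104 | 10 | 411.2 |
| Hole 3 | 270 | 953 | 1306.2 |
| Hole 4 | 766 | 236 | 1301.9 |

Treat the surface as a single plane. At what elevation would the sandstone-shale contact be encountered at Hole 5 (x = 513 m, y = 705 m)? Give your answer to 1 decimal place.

1382.4 m

Two edge vectors: Hole 2→Hole 3 = (166, 943, 895), Hole 2→Hole 4 = (662, 226, 890.7).
Normal n = (Hole 2→Hole 3) × (Hole 2→Hole 4) = (637660.1, 444633.8, -586750).
So ∂z/∂x = −n_x/n_z = 1.08677 and ∂z/∂y = −n_y/n_z = 0.75779.
Intercept c from Hole 2: 411.2 − 113.02 − 7.58 = 290.60.
At (513, 705): z = 557.5 + 534.2 + 290.60 = 1382.4 m.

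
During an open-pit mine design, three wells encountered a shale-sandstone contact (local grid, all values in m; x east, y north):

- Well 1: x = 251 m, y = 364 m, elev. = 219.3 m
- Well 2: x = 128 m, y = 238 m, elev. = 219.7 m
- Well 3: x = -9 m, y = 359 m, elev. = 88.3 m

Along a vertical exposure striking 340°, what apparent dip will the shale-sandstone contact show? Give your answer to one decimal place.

Two edge vectors: Well 1→Well 2 = (-123, -126, 0.4), Well 1→Well 3 = (-260, -5, -131).
Normal n = (Well 1→Well 2) × (Well 1→Well 3) = (16508, -16217, -32145).
So ∂z/∂x = −n_x/n_z = 0.51355 and ∂z/∂y = −n_y/n_z = −0.50450.
Unit vector along 340° is (sin 340°, cos 340°) = (-0.3420, 0.9397).
Slope in that direction = a·(-0.3420) + b·(0.9397) = −0.64971.
Apparent dip = arctan|0.64971| = 33.0° (true dip is 35.7°, so apparent ≤ true as expected).

33.0°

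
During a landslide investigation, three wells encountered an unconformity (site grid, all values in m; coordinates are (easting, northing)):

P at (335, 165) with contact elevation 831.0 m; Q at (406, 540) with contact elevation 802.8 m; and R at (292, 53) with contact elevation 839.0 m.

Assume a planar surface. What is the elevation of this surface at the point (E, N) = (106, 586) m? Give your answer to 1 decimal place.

Two edge vectors: P→Q = (71, 375, -28.2), P→R = (-43, -112, 8).
Normal n = (P→Q) × (P→R) = (-158.4, 644.6, 8173).
So ∂z/∂E = −n_x/n_z = 0.01938 and ∂z/∂N = −n_y/n_z = −0.07887.
Intercept c from P: 831 − 6.49 + 13.01 = 837.52.
At (106, 586): z = 2.1 − 46.2 + 837.52 = 793.4 m.

793.4 m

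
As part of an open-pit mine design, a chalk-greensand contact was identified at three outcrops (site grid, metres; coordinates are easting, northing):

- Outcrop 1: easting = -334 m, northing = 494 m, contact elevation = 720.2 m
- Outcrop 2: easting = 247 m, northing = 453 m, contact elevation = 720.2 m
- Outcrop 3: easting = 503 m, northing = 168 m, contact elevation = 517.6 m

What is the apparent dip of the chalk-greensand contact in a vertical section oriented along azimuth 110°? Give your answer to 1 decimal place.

11.8°

Two edge vectors: Outcrop 1→Outcrop 2 = (581, -41, 0), Outcrop 1→Outcrop 3 = (837, -326, -202.6).
Normal n = (Outcrop 1→Outcrop 2) × (Outcrop 1→Outcrop 3) = (8306.6, 117710.6, -155089).
So ∂z/∂easting = −n_x/n_z = 0.05356 and ∂z/∂northing = −n_y/n_z = 0.75899.
Unit vector along 110° is (sin 110°, cos 110°) = (0.9397, -0.3420).
Slope in that direction = a·(0.9397) + b·(-0.3420) = −0.20926.
Apparent dip = arctan|0.20926| = 11.8° (true dip is 37.3°, so apparent ≤ true as expected).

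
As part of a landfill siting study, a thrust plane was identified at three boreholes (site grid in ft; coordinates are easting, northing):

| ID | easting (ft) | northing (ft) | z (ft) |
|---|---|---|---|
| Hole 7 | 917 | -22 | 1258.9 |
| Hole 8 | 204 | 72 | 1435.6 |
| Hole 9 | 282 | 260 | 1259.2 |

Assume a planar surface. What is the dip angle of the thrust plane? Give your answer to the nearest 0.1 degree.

Two edge vectors: Hole 7→Hole 8 = (-713, 94, 176.7), Hole 7→Hole 9 = (-635, 282, 0.3).
Normal n = (Hole 7→Hole 8) × (Hole 7→Hole 9) = (-49801.2, -111990.6, -141376).
So ∂z/∂easting = −n_x/n_z = −0.35226 and ∂z/∂northing = −n_y/n_z = −0.79215.
Gradient magnitude |∇z| = √(a² + b²) = √(0.12409 + 0.62750) = 0.86694.
True dip = arctan(0.86694) = 40.9°, dipping toward NNE (azimuth ≈ 024°).

40.9°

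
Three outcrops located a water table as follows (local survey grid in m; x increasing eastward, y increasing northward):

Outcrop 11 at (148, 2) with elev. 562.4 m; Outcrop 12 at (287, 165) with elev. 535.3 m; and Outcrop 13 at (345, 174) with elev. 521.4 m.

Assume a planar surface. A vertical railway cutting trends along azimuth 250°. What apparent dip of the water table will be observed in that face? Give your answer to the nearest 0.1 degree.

Two edge vectors: Outcrop 11→Outcrop 12 = (139, 163, -27.1), Outcrop 11→Outcrop 13 = (197, 172, -41).
Normal n = (Outcrop 11→Outcrop 12) × (Outcrop 11→Outcrop 13) = (-2021.8, 360.3, -8203).
So ∂z/∂x = −n_x/n_z = −0.24647 and ∂z/∂y = −n_y/n_z = 0.04392.
Unit vector along 250° is (sin 250°, cos 250°) = (-0.9397, -0.3420).
Slope in that direction = a·(-0.9397) + b·(-0.3420) = 0.21658.
Apparent dip = arctan|0.21658| = 12.2° (true dip is 14.1°, so apparent ≤ true as expected).

12.2°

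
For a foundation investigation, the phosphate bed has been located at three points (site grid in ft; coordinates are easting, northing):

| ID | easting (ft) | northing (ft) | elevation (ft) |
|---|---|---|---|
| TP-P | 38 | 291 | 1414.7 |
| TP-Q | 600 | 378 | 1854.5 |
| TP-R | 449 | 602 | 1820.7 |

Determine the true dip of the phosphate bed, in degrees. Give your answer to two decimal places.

Let the plane be z = a·easting + b·northing + c.
TP-Q−TP-P: 562a + 87b = 439.8;  TP-R−TP-P: 411a + 311b = 406.
Solving gives a = 0.72977, b = 0.34105.
Gradient magnitude |∇z| = √(a² + b²) = √(0.53256 + 0.11631) = 0.80553.
True dip = arctan(0.80553) = 38.85°, dipping toward WSW (azimuth ≈ 245°).

38.85°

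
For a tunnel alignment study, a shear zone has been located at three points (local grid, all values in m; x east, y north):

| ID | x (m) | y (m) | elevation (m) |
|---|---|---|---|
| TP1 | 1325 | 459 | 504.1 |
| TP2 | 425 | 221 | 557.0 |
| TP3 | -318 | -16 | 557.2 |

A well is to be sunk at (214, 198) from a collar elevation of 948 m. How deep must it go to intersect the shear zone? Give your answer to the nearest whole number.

Two edge vectors: TP1→TP2 = (-900, -238, 52.9), TP1→TP3 = (-1643, -475, 53.1).
Normal n = (TP1→TP2) × (TP1→TP3) = (12489.7, -39124.7, 36466).
So ∂z/∂x = −n_x/n_z = −0.34250 and ∂z/∂y = −n_y/n_z = 1.07291.
Intercept c from TP1: 504.1 + 453.82 − 492.47 = 465.45.
At (214, 198): z_contact = −73.3 + 212.4 + 465.45 = 604.6 m.
Depth below ground = 948 − 604.6 = 343 m.

343 m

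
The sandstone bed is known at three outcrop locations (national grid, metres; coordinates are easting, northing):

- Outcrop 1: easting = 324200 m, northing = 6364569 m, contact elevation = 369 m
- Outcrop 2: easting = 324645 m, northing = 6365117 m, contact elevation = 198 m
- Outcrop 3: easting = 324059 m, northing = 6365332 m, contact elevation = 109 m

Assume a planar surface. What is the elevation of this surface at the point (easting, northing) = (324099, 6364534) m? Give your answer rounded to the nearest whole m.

378 m

Two edge vectors: Outcrop 1→Outcrop 2 = (445, 548, -171), Outcrop 1→Outcrop 3 = (-141, 763, -260).
Normal n = (Outcrop 1→Outcrop 2) × (Outcrop 1→Outcrop 3) = (-12007, 139811, 416803).
So ∂z/∂easting = −n_x/n_z = 0.02880737 and ∂z/∂northing = −n_y/n_z = −0.33543665.
Intercept c from Outcrop 1: 369 − 9339.35 + 2134909.67 = 2125939.32.
At (324099, 6364534): z = 9336.4 − 2134897.9 + 2125939.32 = 377.8 m.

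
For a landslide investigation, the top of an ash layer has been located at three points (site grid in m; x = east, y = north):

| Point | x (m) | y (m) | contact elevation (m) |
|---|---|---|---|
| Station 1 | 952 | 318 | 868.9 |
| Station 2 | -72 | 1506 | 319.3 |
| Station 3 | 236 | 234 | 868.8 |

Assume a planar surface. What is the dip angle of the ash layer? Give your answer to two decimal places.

22.92°

Two edge vectors: Station 1→Station 2 = (-1024, 1188, -549.6), Station 1→Station 3 = (-716, -84, -0.1).
Normal n = (Station 1→Station 2) × (Station 1→Station 3) = (-46285.2, 393411.2, 936624).
So ∂z/∂x = −n_x/n_z = 0.04942 and ∂z/∂y = −n_y/n_z = −0.42003.
Gradient magnitude |∇z| = √(a² + b²) = √(0.00244 + 0.17643) = 0.42293.
True dip = arctan(0.42293) = 22.92°, dipping toward N (azimuth ≈ 353°).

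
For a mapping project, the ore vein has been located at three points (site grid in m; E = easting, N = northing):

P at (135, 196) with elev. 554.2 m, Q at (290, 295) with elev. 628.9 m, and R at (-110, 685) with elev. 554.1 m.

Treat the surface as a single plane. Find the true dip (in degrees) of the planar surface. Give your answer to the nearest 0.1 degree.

22.2°

Two edge vectors: P→Q = (155, 99, 74.7), P→R = (-245, 489, -0.1).
Normal n = (P→Q) × (P→R) = (-36538.2, -18286, 100050).
So ∂z/∂E = −n_x/n_z = 0.36520 and ∂z/∂N = −n_y/n_z = 0.18277.
Gradient magnitude |∇z| = √(a² + b²) = √(0.13337 + 0.03340) = 0.40838.
True dip = arctan(0.40838) = 22.2°, dipping toward WSW (azimuth ≈ 243°).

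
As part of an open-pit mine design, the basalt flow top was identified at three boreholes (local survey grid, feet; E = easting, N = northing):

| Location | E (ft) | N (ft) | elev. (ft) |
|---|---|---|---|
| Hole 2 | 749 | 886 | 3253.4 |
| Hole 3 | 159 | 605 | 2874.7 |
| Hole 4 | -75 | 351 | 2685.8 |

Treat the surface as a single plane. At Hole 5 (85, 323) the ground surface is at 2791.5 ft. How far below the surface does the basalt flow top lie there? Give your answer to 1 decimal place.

31.3 ft

Two edge vectors: Hole 2→Hole 3 = (-590, -281, -378.7), Hole 2→Hole 4 = (-824, -535, -567.6).
Normal n = (Hole 2→Hole 3) × (Hole 2→Hole 4) = (-43108.9, -22835.2, 84106).
So ∂z/∂E = −n_x/n_z = 0.51255 and ∂z/∂N = −n_y/n_z = 0.27151.
Intercept c from Hole 2: 3253.4 − 383.90 − 240.55 = 2628.94.
At (85, 323): z_contact = 43.57 + 87.70 + 2628.94 = 2760.21 ft.
Depth below ground = 2791.5 − 2760.21 = 31.3 ft.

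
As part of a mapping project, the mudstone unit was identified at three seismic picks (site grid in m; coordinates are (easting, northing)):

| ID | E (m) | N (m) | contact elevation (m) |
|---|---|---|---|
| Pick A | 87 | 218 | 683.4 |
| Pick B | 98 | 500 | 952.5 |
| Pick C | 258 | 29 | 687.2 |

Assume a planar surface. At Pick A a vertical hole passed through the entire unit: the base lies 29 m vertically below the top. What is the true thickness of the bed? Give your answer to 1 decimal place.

17.0 m

Let the plane be z = a·E + b·N + c.
Pick B−Pick A: 11a + 282b = 269.1;  Pick C−Pick A: 171a − 189b = 3.8.
Solving gives a = 1.03241, b = 0.91398.
|∇z| = √(a²+b²) = 1.37886, so dip δ = arctan(1.37886) = 54.05°.
True thickness = vertical thickness × cos δ = 29 × cos 54.05° = 17.0 m.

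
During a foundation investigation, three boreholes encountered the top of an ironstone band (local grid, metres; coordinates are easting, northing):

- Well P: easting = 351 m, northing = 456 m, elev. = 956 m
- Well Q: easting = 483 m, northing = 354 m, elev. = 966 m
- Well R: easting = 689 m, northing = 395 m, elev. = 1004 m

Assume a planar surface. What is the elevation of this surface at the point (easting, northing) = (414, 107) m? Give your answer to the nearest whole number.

927 m

Two edge vectors: Well P→Well Q = (132, -102, 10), Well P→Well R = (338, -61, 48).
Normal n = (Well P→Well Q) × (Well P→Well R) = (-4286, -2956, 26424).
So ∂z/∂easting = −n_x/n_z = 0.16220 and ∂z/∂northing = −n_y/n_z = 0.11187.
Intercept c from Well P: 956 − 56.93 − 51.01 = 848.06.
At (414, 107): z = 67.2 + 12.0 + 848.06 = 927.2 m.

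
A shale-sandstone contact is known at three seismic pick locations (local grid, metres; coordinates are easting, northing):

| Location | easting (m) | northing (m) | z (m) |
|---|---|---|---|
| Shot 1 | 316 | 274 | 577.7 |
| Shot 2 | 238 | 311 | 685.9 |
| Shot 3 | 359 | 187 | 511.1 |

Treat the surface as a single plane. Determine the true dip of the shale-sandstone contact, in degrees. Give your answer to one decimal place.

53.3°

Two edge vectors: Shot 1→Shot 2 = (-78, 37, 108.2), Shot 1→Shot 3 = (43, -87, -66.6).
Normal n = (Shot 1→Shot 2) × (Shot 1→Shot 3) = (6949.2, -542.2, 5195).
So ∂z/∂easting = −n_x/n_z = −1.33767 and ∂z/∂northing = −n_y/n_z = 0.10437.
Gradient magnitude |∇z| = √(a² + b²) = √(1.78936 + 0.01089) = 1.34174.
True dip = arctan(1.34174) = 53.3°, dipping toward E (azimuth ≈ 094°).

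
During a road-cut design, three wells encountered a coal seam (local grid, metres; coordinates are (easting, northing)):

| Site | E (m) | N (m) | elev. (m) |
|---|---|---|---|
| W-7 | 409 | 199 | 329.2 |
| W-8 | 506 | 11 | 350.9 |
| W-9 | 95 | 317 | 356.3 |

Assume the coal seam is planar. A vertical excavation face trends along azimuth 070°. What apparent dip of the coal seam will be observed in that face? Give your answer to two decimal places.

Let the plane be z = a·E + b·N + c.
W-8−W-7: 97a − 188b = 21.7;  W-9−W-7: −314a + 118b = 27.1.
Solving gives a = −0.16088, b = −0.19843.
Unit vector along 070° is (sin 70°, cos 70°) = (0.9397, 0.3420).
Slope in that direction = a·(0.9397) + b·(0.3420) = −0.21904.
Apparent dip = arctan|0.21904| = 12.35° (true dip is 14.3°, so apparent ≤ true as expected).

12.35°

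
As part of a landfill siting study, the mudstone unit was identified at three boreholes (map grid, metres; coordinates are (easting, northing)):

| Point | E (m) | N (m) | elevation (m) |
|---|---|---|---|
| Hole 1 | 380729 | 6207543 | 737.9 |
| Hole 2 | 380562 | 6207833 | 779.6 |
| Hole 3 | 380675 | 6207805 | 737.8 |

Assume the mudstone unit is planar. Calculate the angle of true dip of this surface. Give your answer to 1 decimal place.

Let the plane be z = a·E + b·N + c.
Hole 2−Hole 1: −167a + 290b = 41.7;  Hole 3−Hole 1: −54a + 262b = −0.1.
Solving gives a = −0.38992, b = −0.08075.
Gradient magnitude |∇z| = √(a² + b²) = √(0.15204 + 0.00652) = 0.39819.
True dip = arctan(0.39819) = 21.7°, dipping toward ENE (azimuth ≈ 078°).

21.7°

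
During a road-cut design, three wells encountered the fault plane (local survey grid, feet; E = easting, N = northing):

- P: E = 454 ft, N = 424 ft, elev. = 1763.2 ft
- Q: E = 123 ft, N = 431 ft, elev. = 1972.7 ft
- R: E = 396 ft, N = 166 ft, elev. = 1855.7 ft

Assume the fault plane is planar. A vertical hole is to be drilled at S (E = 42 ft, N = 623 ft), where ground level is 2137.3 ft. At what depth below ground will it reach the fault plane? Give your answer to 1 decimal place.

154.3 ft

Two edge vectors: P→Q = (-331, 7, 209.5), P→R = (-58, -258, 92.5).
Normal n = (P→Q) × (P→R) = (54698.5, 18466.5, 85804).
So ∂z/∂E = −n_x/n_z = −0.63748 and ∂z/∂N = −n_y/n_z = −0.21522.
Intercept c from P: 1763.2 + 289.42 + 91.25 = 2143.87.
At (42, 623): z_contact = −26.77 − 134.08 + 2143.87 = 1983.01 ft.
Depth below ground = 2137.3 − 1983.01 = 154.3 ft.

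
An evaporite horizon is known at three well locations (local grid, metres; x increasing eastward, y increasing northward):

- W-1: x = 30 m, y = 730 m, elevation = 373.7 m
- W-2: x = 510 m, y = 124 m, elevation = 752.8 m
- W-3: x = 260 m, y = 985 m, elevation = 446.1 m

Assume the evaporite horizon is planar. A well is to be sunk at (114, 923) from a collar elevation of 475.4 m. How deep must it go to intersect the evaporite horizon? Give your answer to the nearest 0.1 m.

95.3 m

Let the plane be z = a·x + b·y + c.
W-2−W-1: 480a − 606b = 379.1;  W-3−W-1: 230a + 255b = 72.4.
Solving gives a = 0.53688, b = −0.20032.
Then c = 373.7 − a·30 − b·730 = 503.83.
At (114, 923): z_contact = 61.20 − 184.90 + 503.83 = 380.14 m.
Depth below ground = 475.4 − 380.14 = 95.3 m.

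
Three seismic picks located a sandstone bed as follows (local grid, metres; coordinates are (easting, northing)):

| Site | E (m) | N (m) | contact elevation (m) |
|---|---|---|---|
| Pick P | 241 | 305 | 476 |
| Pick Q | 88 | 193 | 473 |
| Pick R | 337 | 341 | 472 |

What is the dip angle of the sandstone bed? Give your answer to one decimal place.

Two edge vectors: Pick P→Pick Q = (-153, -112, -3), Pick P→Pick R = (96, 36, -4).
Normal n = (Pick P→Pick Q) × (Pick P→Pick R) = (556, -900, 5244).
So ∂z/∂E = −n_x/n_z = −0.10603 and ∂z/∂N = −n_y/n_z = 0.17162.
Gradient magnitude |∇z| = √(a² + b²) = √(0.01124 + 0.02946) = 0.20173.
True dip = arctan(0.20173) = 11.4°, dipping toward SSE (azimuth ≈ 148°).

11.4°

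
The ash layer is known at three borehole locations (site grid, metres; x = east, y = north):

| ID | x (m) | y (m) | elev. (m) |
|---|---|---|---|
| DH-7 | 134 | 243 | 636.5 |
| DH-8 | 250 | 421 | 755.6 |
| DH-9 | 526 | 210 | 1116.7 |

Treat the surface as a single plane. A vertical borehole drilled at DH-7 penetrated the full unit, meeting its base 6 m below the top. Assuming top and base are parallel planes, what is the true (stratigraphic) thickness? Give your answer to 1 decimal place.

3.8 m

Two edge vectors: DH-7→DH-8 = (116, 178, 119.1), DH-7→DH-9 = (392, -33, 480.2).
Normal n = (DH-7→DH-8) × (DH-7→DH-9) = (89405.9, -9016, -73604).
So ∂z/∂x = −n_x/n_z = 1.21469 and ∂z/∂y = −n_y/n_z = −0.12249.
|∇z| = √(a²+b²) = 1.22085, so dip δ = arctan(1.22085) = 50.68°.
True thickness = vertical thickness × cos δ = 6 × cos 50.68° = 3.8 m.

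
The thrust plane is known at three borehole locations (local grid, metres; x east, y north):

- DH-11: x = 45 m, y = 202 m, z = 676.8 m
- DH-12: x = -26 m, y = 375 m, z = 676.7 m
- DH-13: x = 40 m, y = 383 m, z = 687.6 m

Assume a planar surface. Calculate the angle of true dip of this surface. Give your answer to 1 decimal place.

Two edge vectors: DH-11→DH-12 = (-71, 173, -0.1), DH-11→DH-13 = (-5, 181, 10.8).
Normal n = (DH-11→DH-12) × (DH-11→DH-13) = (1886.5, 767.3, -11986).
So ∂z/∂x = −n_x/n_z = 0.15739 and ∂z/∂y = −n_y/n_z = 0.06402.
Gradient magnitude |∇z| = √(a² + b²) = √(0.02477 + 0.00410) = 0.16991.
True dip = arctan(0.16991) = 9.6°, dipping toward WSW (azimuth ≈ 248°).

9.6°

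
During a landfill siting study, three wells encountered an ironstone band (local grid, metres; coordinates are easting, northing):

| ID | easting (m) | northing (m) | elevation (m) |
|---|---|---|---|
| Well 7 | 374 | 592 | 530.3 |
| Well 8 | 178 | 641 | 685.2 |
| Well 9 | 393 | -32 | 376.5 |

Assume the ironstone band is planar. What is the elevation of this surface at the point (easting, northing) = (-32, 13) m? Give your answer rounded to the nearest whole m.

Two edge vectors: Well 7→Well 8 = (-196, 49, 154.9), Well 7→Well 9 = (19, -624, -153.8).
Normal n = (Well 7→Well 8) × (Well 7→Well 9) = (89121.4, -27201.7, 121373).
So ∂z/∂easting = −n_x/n_z = −0.73428 and ∂z/∂northing = −n_y/n_z = 0.22412.
Intercept c from Well 7: 530.3 + 274.62 − 132.68 = 672.24.
At (-32, 13): z = 23.5 + 2.9 + 672.24 = 698.7 m.

699 m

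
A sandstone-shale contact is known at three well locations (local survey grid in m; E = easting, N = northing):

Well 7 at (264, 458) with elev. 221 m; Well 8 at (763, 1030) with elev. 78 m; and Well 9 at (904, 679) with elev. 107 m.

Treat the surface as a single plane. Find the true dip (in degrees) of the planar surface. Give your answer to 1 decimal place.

10.7°

Two edge vectors: Well 7→Well 8 = (499, 572, -143), Well 7→Well 9 = (640, 221, -114).
Normal n = (Well 7→Well 8) × (Well 7→Well 9) = (-33605, -34634, -255801).
So ∂z/∂E = −n_x/n_z = −0.13137 and ∂z/∂N = −n_y/n_z = −0.13539.
Gradient magnitude |∇z| = √(a² + b²) = √(0.01726 + 0.01833) = 0.18865.
True dip = arctan(0.18865) = 10.7°, dipping toward NE (azimuth ≈ 044°).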